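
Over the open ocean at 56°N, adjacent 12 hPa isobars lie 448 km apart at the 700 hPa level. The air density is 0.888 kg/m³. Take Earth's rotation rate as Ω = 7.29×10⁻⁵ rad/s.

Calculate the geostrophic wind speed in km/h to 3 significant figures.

Coriolis parameter at 56°N:
f = 2Ω sin φ = 2 × 7.29×10⁻⁵ × sin 56° = 1.21×10⁻⁴ s⁻¹
Pressure gradient: |∂P/∂n| = 1200 Pa / 448000 m = 2.68×10⁻³ Pa/m
Geostrophic balance (pressure-gradient force = Coriolis force):
V_g = (1/(fρ)) |∂P/∂n| = 2.68×10⁻³ / (1.21×10⁻⁴ × 0.888) = 25.0 m/s
Converting: 25.0 m/s × 3.6 = 89.8 km/h

89.8 km/h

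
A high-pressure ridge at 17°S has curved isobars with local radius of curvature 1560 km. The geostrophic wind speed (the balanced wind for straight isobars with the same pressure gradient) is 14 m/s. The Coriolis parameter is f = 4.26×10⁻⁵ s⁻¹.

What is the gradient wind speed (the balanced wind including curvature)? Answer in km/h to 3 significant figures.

Around a high, pressure-gradient force acts outward with centrifugal, so Coriolis balances both:
fV = (1/ρ)|∂P/∂n| + V²/R  →  V² − fR·V + fR·V_g = 0
With fR = 4.26×10⁻⁵ × 1560×10³ m = 66.5 m/s:
V = [fR − √((fR)² − 4 fR V_g)]/2 = [66.5 − √(66.5² − 4×66.5×14)]/2 = 20 m/s
Supergeostrophic (V > V_g = 14 m/s), as expected around a high.
Converting: 20 m/s × 3.6 = 72.2 km/h

72.2 km/h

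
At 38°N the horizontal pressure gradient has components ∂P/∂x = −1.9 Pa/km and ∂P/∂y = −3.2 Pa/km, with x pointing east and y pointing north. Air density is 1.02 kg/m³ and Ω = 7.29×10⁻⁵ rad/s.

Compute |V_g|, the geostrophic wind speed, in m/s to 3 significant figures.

40.6 m/s

Coriolis parameter at 38°N:
f = 2Ω sin φ = 2 × 7.29×10⁻⁵ × sin 38° = 8.98×10⁻⁵ s⁻¹
Component geostrophic relations (x east, y north):
u_g = −(1/(fρ)) ∂P/∂y,  v_g = (1/(fρ)) ∂P/∂x
u_g = −(−3.2×10⁻³)/(8.98×10⁻⁵ × 1.02) = 35.0 m/s;  v_g = (−1.9×10⁻³)/(8.98×10⁻⁵ × 1.02) = −20.8 m/s
|V_g| = √(u_g² + v_g²) = 40.6 m/s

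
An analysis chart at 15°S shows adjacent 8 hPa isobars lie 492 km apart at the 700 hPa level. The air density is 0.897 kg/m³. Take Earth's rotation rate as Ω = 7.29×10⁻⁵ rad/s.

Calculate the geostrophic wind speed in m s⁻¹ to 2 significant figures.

Coriolis parameter at 15°S:
f = 2Ω sin φ = 2 × 7.29×10⁻⁵ × sin 15° = 3.77×10⁻⁵ s⁻¹
Pressure gradient: |∂P/∂n| = 800 Pa / 492000 m = 1.63×10⁻³ Pa/m
Geostrophic balance (pressure-gradient force = Coriolis force):
V_g = (1/(fρ)) |∂P/∂n| = 1.63×10⁻³ / (3.77×10⁻⁵ × 0.897) = 48.0 m/s

48 m s⁻¹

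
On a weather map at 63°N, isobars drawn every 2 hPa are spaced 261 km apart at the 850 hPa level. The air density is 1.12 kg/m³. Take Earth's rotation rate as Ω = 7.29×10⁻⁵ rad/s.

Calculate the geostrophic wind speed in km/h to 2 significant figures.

Coriolis parameter at 63°N:
f = 2Ω sin φ = 2 × 7.29×10⁻⁵ × sin 63° = 1.30×10⁻⁴ s⁻¹
Pressure gradient: |∂P/∂n| = 200 Pa / 261000 m = 7.66×10⁻⁴ Pa/m
Geostrophic balance (pressure-gradient force = Coriolis force):
V_g = (1/(fρ)) |∂P/∂n| = 7.66×10⁻⁴ / (1.30×10⁻⁴ × 1.12) = 5.27 m/s
Converting: 5.27 m/s × 3.6 = 19 km/h

19 km/h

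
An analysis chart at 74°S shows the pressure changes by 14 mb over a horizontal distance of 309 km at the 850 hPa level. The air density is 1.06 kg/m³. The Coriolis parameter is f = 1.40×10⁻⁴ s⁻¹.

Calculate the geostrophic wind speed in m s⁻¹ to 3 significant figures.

Pressure gradient: |∂P/∂n| = 1400 Pa / 309000 m = 4.53×10⁻³ Pa/m
Geostrophic balance (pressure-gradient force = Coriolis force):
V_g = (1/(fρ)) |∂P/∂n| = 4.53×10⁻³ / (1.40×10⁻⁴ × 1.06) = 30.5 m/s

30.5 m s⁻¹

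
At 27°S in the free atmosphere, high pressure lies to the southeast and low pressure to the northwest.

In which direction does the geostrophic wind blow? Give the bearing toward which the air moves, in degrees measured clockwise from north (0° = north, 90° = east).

225°

The pressure-gradient force points toward the northwest (bearing 315°).
Geostrophic balance: in the Southern Hemisphere the Coriolis force deflects motion to the left, so the geostrophic wind blows 90° to the left of the pressure-gradient force (low pressure on the right).
Rotating 315° by 90° counterclockwise gives 225° — the wind blows toward the southwest.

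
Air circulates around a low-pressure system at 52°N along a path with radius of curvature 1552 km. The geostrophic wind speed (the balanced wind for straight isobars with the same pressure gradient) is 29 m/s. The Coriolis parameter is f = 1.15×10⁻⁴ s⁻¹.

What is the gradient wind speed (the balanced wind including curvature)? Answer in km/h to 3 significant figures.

Around a low, centrifugal force acts outward with Coriolis, so pressure-gradient force balances both:
(1/ρ)|∂P/∂n| = fV + V²/R  →  V² + fR·V − fR·V_g = 0
With fR = 1.15×10⁻⁴ × 1552×10³ m = 178 m/s:
V = [−fR + √((fR)² + 4 fR V_g)]/2 = [−178 + √(178² + 4×178×29)]/2 = 25.4 m/s
Subgeostrophic (V < V_g = 29 m/s), as expected around a low.
Converting: 25.4 m/s × 3.6 = 91.4 km/h

91.4 km/h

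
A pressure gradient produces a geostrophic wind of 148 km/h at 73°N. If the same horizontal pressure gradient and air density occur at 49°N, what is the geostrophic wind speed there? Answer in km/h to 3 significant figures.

188 km/h

With the same pressure gradient and density, V_g ∝ 1/f ∝ 1/sin φ.
V₂ = V₁ · sin φ₁ / sin φ₂ = 148 × sin 73° / sin 49°
V₂ = 148 × 0.9563/0.7547 = 188 km/h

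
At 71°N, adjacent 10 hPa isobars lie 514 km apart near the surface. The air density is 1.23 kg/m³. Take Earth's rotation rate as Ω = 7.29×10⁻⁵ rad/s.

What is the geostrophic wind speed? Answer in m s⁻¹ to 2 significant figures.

Coriolis parameter at 71°N:
f = 2Ω sin φ = 2 × 7.29×10⁻⁵ × sin 71° = 1.38×10⁻⁴ s⁻¹
Pressure gradient: |∂P/∂n| = 1000 Pa / 514000 m = 1.95×10⁻³ Pa/m
Geostrophic balance (pressure-gradient force = Coriolis force):
V_g = (1/(fρ)) |∂P/∂n| = 1.95×10⁻³ / (1.38×10⁻⁴ × 1.23) = 11.5 m/s

11 m s⁻¹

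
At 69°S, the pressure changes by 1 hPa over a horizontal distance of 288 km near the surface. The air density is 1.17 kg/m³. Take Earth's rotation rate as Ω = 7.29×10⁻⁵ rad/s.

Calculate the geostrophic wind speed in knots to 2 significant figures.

4.2 knots

Coriolis parameter at 69°S:
f = 2Ω sin φ = 2 × 7.29×10⁻⁵ × sin 69° = 1.36×10⁻⁴ s⁻¹
Pressure gradient: |∂P/∂n| = 100 Pa / 288000 m = 3.47×10⁻⁴ Pa/m
Geostrophic balance (pressure-gradient force = Coriolis force):
V_g = (1/(fρ)) |∂P/∂n| = 3.47×10⁻⁴ / (1.36×10⁻⁴ × 1.17) = 2.18 m/s
Converting: 2.18 m/s × 1.944 = 4.2 knots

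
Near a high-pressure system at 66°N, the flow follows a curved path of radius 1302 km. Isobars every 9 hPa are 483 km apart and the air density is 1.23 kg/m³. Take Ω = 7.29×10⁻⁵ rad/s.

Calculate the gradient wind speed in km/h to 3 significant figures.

44.1 km/h

Coriolis parameter at 66°N:
f = 2Ω sin φ = 2 × 7.29×10⁻⁵ × sin 66° = 1.33×10⁻⁴ s⁻¹
Pressure gradient: |∂P/∂n| = 900 Pa / 483000 m = 1.86×10⁻³ Pa/m
Geostrophic speed: V_g = |∂P/∂n|/(fρ) = 1.86×10⁻³/(1.33×10⁻⁴ × 1.23) = 11.4 m/s
Around a high, pressure-gradient force acts outward with centrifugal, so Coriolis balances both:
fV = (1/ρ)|∂P/∂n| + V²/R  →  V² − fR·V + fR·V_g = 0
With fR = 1.33×10⁻⁴ × 1302×10³ m = 173 m/s:
V = [fR − √((fR)² − 4 fR V_g)]/2 = [173 − √(173² − 4×173×11.4)]/2 = 12.2 m/s
Supergeostrophic (V > V_g = 11.4 m/s), as expected around a high.
Converting: 12.2 m/s × 3.6 = 44.1 km/h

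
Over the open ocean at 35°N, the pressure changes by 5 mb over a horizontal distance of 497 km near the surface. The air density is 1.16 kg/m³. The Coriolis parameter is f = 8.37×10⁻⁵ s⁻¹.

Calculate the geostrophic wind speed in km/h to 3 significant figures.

Pressure gradient: |∂P/∂n| = 500 Pa / 497000 m = 1.01×10⁻³ Pa/m
Geostrophic balance (pressure-gradient force = Coriolis force):
V_g = (1/(fρ)) |∂P/∂n| = 1.01×10⁻³ / (8.37×10⁻⁵ × 1.16) = 10.4 m/s
Converting: 10.4 m/s × 3.6 = 37.3 km/h

37.3 km/h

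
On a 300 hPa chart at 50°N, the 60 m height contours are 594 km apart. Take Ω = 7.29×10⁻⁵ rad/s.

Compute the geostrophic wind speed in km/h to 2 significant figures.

Coriolis parameter at 50°N:
f = 2Ω sin φ = 2 × 7.29×10⁻⁵ × sin 50° = 1.12×10⁻⁴ s⁻¹
Height gradient: |∂Z/∂n| = 60 m / 594000 m = 1.01×10⁻⁴
On a pressure surface, geostrophic balance gives V_g = (g/f)|∂Z/∂n|:
V_g = 9.81 × 1.01×10⁻⁴ / 1.12×10⁻⁴ = 8.87 m/s
Converting: 8.87 m/s × 3.6 = 32 km/h

32 km/h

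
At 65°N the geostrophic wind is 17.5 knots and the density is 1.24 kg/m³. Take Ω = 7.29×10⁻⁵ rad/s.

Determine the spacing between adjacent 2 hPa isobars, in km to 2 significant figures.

140 km

Coriolis parameter at 65°N:
f = 2Ω sin φ = 2 × 7.29×10⁻⁵ × sin 65° = 1.32×10⁻⁴ s⁻¹
Wind speed in SI: 17.5 knots = 9.00 m/s
Geostrophic balance rearranged: |∂P/∂n| = f ρ V_g
|∂P/∂n| = 1.32×10⁻⁴ × 1.24 × 9.00 = 1.48×10⁻³ Pa/m
Isobar spacing: Δn = ΔP/|∂P/∂n| = 200 Pa / 1.48×10⁻³ Pa/m = 135581 m ≈ 140 km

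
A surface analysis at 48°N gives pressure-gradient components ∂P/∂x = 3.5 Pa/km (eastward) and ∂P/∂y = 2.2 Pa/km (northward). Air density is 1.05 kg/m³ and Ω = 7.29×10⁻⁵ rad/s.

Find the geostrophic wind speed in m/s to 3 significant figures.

36.3 m/s

Coriolis parameter at 48°N:
f = 2Ω sin φ = 2 × 7.29×10⁻⁵ × sin 48° = 1.08×10⁻⁴ s⁻¹
Component geostrophic relations (x east, y north):
u_g = −(1/(fρ)) ∂P/∂y,  v_g = (1/(fρ)) ∂P/∂x
u_g = −(2.2×10⁻³)/(1.08×10⁻⁴ × 1.05) = −19.3 m/s;  v_g = (3.5×10⁻³)/(1.08×10⁻⁴ × 1.05) = 30.8 m/s
|V_g| = √(u_g² + v_g²) = 36.3 m/s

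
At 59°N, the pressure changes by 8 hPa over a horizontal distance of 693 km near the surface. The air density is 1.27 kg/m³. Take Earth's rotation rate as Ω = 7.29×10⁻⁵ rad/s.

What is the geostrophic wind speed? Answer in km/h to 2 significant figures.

Coriolis parameter at 59°N:
f = 2Ω sin φ = 2 × 7.29×10⁻⁵ × sin 59° = 1.25×10⁻⁴ s⁻¹
Pressure gradient: |∂P/∂n| = 800 Pa / 693000 m = 1.15×10⁻³ Pa/m
Geostrophic balance (pressure-gradient force = Coriolis force):
V_g = (1/(fρ)) |∂P/∂n| = 1.15×10⁻³ / (1.25×10⁻⁴ × 1.27) = 7.27 m/s
Converting: 7.27 m/s × 3.6 = 26 km/h

26 km/h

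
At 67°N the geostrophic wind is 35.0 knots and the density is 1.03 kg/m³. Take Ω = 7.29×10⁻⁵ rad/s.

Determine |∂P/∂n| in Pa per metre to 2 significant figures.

Coriolis parameter at 67°N:
f = 2Ω sin φ = 2 × 7.29×10⁻⁵ × sin 67° = 1.34×10⁻⁴ s⁻¹
Wind speed in SI: 35.0 knots = 18.0 m/s
Geostrophic balance rearranged: |∂P/∂n| = f ρ V_g
|∂P/∂n| = 1.34×10⁻⁴ × 1.03 × 18.0 = 2.49×10⁻³ Pa/m

2.5×10⁻³ Pa/m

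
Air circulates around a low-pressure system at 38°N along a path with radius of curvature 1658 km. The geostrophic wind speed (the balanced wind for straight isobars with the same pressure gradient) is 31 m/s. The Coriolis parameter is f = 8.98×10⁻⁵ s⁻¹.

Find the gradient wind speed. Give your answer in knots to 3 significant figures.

Around a low, centrifugal force acts outward with Coriolis, so pressure-gradient force balances both:
(1/ρ)|∂P/∂n| = fV + V²/R  →  V² + fR·V − fR·V_g = 0
With fR = 8.98×10⁻⁵ × 1658×10³ m = 149 m/s:
V = [−fR + √((fR)² + 4 fR V_g)]/2 = [−149 + √(149² + 4×149×31)]/2 = 26.3 m/s
Subgeostrophic (V < V_g = 31 m/s), as expected around a low.
Converting: 26.3 m/s × 1.944 = 51.2 knots

51.2 knots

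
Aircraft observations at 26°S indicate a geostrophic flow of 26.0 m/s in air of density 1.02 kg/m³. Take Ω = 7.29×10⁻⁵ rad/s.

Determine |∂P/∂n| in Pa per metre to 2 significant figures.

Coriolis parameter at 26°S:
f = 2Ω sin φ = 2 × 7.29×10⁻⁵ × sin 26° = 6.39×10⁻⁵ s⁻¹
Geostrophic balance rearranged: |∂P/∂n| = f ρ V_g
|∂P/∂n| = 6.39×10⁻⁵ × 1.02 × 26.0 = 1.70×10⁻³ Pa/m

1.7×10⁻³ Pa/m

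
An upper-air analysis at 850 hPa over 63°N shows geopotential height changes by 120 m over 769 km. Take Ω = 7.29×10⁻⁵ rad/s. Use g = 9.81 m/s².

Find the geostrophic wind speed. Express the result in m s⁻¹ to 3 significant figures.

Coriolis parameter at 63°N:
f = 2Ω sin φ = 2 × 7.29×10⁻⁵ × sin 63° = 1.30×10⁻⁴ s⁻¹
Height gradient: |∂Z/∂n| = 120 m / 769000 m = 1.56×10⁻⁴
On a pressure surface, geostrophic balance gives V_g = (g/f)|∂Z/∂n|:
V_g = 9.81 × 1.56×10⁻⁴ / 1.30×10⁻⁴ = 11.8 m/s

11.8 m s⁻¹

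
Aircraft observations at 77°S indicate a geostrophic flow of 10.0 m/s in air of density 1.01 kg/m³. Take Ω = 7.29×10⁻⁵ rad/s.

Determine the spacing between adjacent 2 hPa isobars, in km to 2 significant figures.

140 km

Coriolis parameter at 77°S:
f = 2Ω sin φ = 2 × 7.29×10⁻⁵ × sin 77° = 1.42×10⁻⁴ s⁻¹
Geostrophic balance rearranged: |∂P/∂n| = f ρ V_g
|∂P/∂n| = 1.42×10⁻⁴ × 1.01 × 10.0 = 1.43×10⁻³ Pa/m
Isobar spacing: Δn = ΔP/|∂P/∂n| = 200 Pa / 1.43×10⁻³ Pa/m = 139389 m ≈ 140 km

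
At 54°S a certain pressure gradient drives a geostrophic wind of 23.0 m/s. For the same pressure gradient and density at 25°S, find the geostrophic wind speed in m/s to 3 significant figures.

44.0 m/s

With the same pressure gradient and density, V_g ∝ 1/f ∝ 1/sin φ.
V₂ = V₁ · sin φ₁ / sin φ₂ = 23.0 × sin 54° / sin 25°
V₂ = 23.0 × 0.8090/0.4226 = 44.0 m/s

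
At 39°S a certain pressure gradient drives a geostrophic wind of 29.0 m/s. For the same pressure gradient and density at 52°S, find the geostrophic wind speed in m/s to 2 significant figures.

23 m/s

With the same pressure gradient and density, V_g ∝ 1/f ∝ 1/sin φ.
V₂ = V₁ · sin φ₁ / sin φ₂ = 29.0 × sin 39° / sin 52°
V₂ = 29.0 × 0.6293/0.7880 = 23 m/s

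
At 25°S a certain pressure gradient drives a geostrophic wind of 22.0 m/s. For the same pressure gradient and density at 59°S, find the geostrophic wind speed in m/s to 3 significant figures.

10.8 m/s

With the same pressure gradient and density, V_g ∝ 1/f ∝ 1/sin φ.
V₂ = V₁ · sin φ₁ / sin φ₂ = 22.0 × sin 25° / sin 59°
V₂ = 22.0 × 0.4226/0.8572 = 10.8 m/s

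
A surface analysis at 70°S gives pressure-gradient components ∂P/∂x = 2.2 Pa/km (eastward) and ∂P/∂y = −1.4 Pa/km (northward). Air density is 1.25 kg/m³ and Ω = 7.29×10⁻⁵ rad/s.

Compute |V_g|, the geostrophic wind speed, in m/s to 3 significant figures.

15.2 m/s

Coriolis parameter at 70°S:
f = 2Ω sin φ = 2 × 7.29×10⁻⁵ × sin 70° = 1.37×10⁻⁴ s⁻¹
In the Southern Hemisphere f is negative: f = −1.37×10⁻⁴ s⁻¹.
Component geostrophic relations (x east, y north):
u_g = −(1/(fρ)) ∂P/∂y,  v_g = (1/(fρ)) ∂P/∂x
u_g = −(−1.4×10⁻³)/(−1.37×10⁻⁴ × 1.25) = −8.17 m/s;  v_g = (2.2×10⁻³)/(−1.37×10⁻⁴ × 1.25) = −12.8 m/s
|V_g| = √(u_g² + v_g²) = 15.2 m/s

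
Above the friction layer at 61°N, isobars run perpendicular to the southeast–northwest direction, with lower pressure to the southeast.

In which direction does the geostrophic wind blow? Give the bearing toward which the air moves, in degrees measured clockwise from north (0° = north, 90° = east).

225°

The pressure-gradient force points toward the southeast (bearing 135°).
Geostrophic balance: in the Northern Hemisphere the Coriolis force deflects motion to the right, so the geostrophic wind blows 90° to the right of the pressure-gradient force (low pressure on the left).
Rotating 135° by 90° clockwise gives 225° — the wind blows toward the southwest.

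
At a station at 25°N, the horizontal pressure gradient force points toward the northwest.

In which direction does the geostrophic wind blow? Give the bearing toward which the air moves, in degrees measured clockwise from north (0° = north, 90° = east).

The pressure-gradient force points toward the northwest (bearing 315°).
Geostrophic balance: in the Northern Hemisphere the Coriolis force deflects motion to the right, so the geostrophic wind blows 90° to the right of the pressure-gradient force (low pressure on the left).
Rotating 315° by 90° clockwise gives 045° — the wind blows toward the northeast.

045°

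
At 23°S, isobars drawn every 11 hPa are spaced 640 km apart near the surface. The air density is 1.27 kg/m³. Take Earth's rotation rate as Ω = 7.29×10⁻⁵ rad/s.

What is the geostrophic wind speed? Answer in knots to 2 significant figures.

Coriolis parameter at 23°S:
f = 2Ω sin φ = 2 × 7.29×10⁻⁵ × sin 23° = 5.70×10⁻⁵ s⁻¹
Pressure gradient: |∂P/∂n| = 1100 Pa / 640000 m = 1.72×10⁻³ Pa/m
Geostrophic balance (pressure-gradient force = Coriolis force):
V_g = (1/(fρ)) |∂P/∂n| = 1.72×10⁻³ / (5.70×10⁻⁵ × 1.27) = 23.8 m/s
Converting: 23.8 m/s × 1.944 = 46 knots

46 knots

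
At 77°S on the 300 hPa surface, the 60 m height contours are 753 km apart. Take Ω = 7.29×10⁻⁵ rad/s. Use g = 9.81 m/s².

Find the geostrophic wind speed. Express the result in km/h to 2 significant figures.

20 km/h

Coriolis parameter at 77°S:
f = 2Ω sin φ = 2 × 7.29×10⁻⁵ × sin 77° = 1.42×10⁻⁴ s⁻¹
Height gradient: |∂Z/∂n| = 60 m / 753000 m = 7.97×10⁻⁵
On a pressure surface, geostrophic balance gives V_g = (g/f)|∂Z/∂n|:
V_g = 9.81 × 7.97×10⁻⁵ / 1.42×10⁻⁴ = 5.50 m/s
Converting: 5.50 m/s × 3.6 = 20 km/h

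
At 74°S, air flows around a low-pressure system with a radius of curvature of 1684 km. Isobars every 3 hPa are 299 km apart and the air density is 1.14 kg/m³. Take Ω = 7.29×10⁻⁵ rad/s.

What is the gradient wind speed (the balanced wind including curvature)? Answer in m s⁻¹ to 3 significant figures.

Coriolis parameter at 74°S:
f = 2Ω sin φ = 2 × 7.29×10⁻⁵ × sin 74° = 1.40×10⁻⁴ s⁻¹
Pressure gradient: |∂P/∂n| = 300 Pa / 299000 m = 1.00×10⁻³ Pa/m
Geostrophic speed: V_g = |∂P/∂n|/(fρ) = 1.00×10⁻³/(1.40×10⁻⁴ × 1.14) = 6.28 m/s
Around a low, centrifugal force acts outward with Coriolis, so pressure-gradient force balances both:
(1/ρ)|∂P/∂n| = fV + V²/R  →  V² + fR·V − fR·V_g = 0
With fR = 1.40×10⁻⁴ × 1684×10³ m = 236 m/s:
V = [−fR + √((fR)² + 4 fR V_g)]/2 = [−236 + √(236² + 4×236×6.28)]/2 = 6.12 m/s
Subgeostrophic (V < V_g = 6.28 m/s), as expected around a low.

6.12 m s⁻¹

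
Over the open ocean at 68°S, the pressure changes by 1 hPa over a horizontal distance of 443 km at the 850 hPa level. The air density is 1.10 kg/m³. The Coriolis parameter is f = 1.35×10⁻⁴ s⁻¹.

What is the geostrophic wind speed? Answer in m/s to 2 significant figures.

Pressure gradient: |∂P/∂n| = 100 Pa / 443000 m = 2.26×10⁻⁴ Pa/m
Geostrophic balance (pressure-gradient force = Coriolis force):
V_g = (1/(fρ)) |∂P/∂n| = 2.26×10⁻⁴ / (1.35×10⁻⁴ × 1.10) = 1.52 m/s

1.5 m/s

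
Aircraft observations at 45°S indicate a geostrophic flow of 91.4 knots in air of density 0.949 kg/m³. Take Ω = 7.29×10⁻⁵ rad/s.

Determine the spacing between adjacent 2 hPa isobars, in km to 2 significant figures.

43 km

Coriolis parameter at 45°S:
f = 2Ω sin φ = 2 × 7.29×10⁻⁵ × sin 45° = 1.03×10⁻⁴ s⁻¹
Wind speed in SI: 91.4 knots = 47.0 m/s
Geostrophic balance rearranged: |∂P/∂n| = f ρ V_g
|∂P/∂n| = 1.03×10⁻⁴ × 0.949 × 47.0 = 4.60×10⁻³ Pa/m
Isobar spacing: Δn = ΔP/|∂P/∂n| = 200 Pa / 4.60×10⁻³ Pa/m = 43475 m ≈ 43 km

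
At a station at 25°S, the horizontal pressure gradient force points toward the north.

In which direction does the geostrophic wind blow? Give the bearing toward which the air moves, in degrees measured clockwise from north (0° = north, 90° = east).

270°

The pressure-gradient force points toward the north (bearing 000°).
Geostrophic balance: in the Southern Hemisphere the Coriolis force deflects motion to the left, so the geostrophic wind blows 90° to the left of the pressure-gradient force (low pressure on the right).
Rotating 000° by 90° counterclockwise gives 270° — the wind blows toward the west.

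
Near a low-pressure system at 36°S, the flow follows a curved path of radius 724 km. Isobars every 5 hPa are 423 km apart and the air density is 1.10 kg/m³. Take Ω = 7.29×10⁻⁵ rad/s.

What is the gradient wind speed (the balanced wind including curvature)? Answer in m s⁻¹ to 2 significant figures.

Coriolis parameter at 36°S:
f = 2Ω sin φ = 2 × 7.29×10⁻⁵ × sin 36° = 8.57×10⁻⁵ s⁻¹
Pressure gradient: |∂P/∂n| = 500 Pa / 423000 m = 1.18×10⁻³ Pa/m
Geostrophic speed: V_g = |∂P/∂n|/(fρ) = 1.18×10⁻³/(8.57×10⁻⁵ × 1.10) = 12.5 m/s
Around a low, centrifugal force acts outward with Coriolis, so pressure-gradient force balances both:
(1/ρ)|∂P/∂n| = fV + V²/R  →  V² + fR·V − fR·V_g = 0
With fR = 8.57×10⁻⁵ × 724×10³ m = 62.0 m/s:
V = [−fR + √((fR)² + 4 fR V_g)]/2 = [−62.0 + √(62.0² + 4×62.0×12.5)]/2 = 10.7 m/s
Subgeostrophic (V < V_g = 12.5 m/s), as expected around a low.

11 m s⁻¹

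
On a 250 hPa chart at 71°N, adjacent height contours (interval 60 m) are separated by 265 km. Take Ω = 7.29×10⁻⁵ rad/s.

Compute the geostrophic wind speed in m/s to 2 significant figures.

Coriolis parameter at 71°N:
f = 2Ω sin φ = 2 × 7.29×10⁻⁵ × sin 71° = 1.38×10⁻⁴ s⁻¹
Height gradient: |∂Z/∂n| = 60 m / 265000 m = 2.26×10⁻⁴
On a pressure surface, geostrophic balance gives V_g = (g/f)|∂Z/∂n|:
V_g = 9.81 × 2.26×10⁻⁴ / 1.38×10⁻⁴ = 16.1 m/s

16 m/s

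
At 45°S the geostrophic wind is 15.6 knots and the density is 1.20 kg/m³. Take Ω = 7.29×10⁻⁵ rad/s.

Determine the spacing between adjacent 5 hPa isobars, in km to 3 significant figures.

Coriolis parameter at 45°S:
f = 2Ω sin φ = 2 × 7.29×10⁻⁵ × sin 45° = 1.03×10⁻⁴ s⁻¹
Wind speed in SI: 15.6 knots = 8.03 m/s
Geostrophic balance rearranged: |∂P/∂n| = f ρ V_g
|∂P/∂n| = 1.03×10⁻⁴ × 1.20 × 8.03 = 9.93×10⁻⁴ Pa/m
Isobar spacing: Δn = ΔP/|∂P/∂n| = 500 Pa / 9.93×10⁻⁴ Pa/m = 503597 m ≈ 504 km

504 km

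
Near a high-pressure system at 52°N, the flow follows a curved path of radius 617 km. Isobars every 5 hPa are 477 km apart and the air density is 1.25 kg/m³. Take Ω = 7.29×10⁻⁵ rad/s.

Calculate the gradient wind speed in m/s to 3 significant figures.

8.26 m/s

Coriolis parameter at 52°N:
f = 2Ω sin φ = 2 × 7.29×10⁻⁵ × sin 52° = 1.15×10⁻⁴ s⁻¹
Pressure gradient: |∂P/∂n| = 500 Pa / 477000 m = 1.05×10⁻³ Pa/m
Geostrophic speed: V_g = |∂P/∂n|/(fρ) = 1.05×10⁻³/(1.15×10⁻⁴ × 1.25) = 7.30 m/s
Around a high, pressure-gradient force acts outward with centrifugal, so Coriolis balances both:
fV = (1/ρ)|∂P/∂n| + V²/R  →  V² − fR·V + fR·V_g = 0
With fR = 1.15×10⁻⁴ × 617×10³ m = 70.9 m/s:
V = [fR − √((fR)² − 4 fR V_g)]/2 = [70.9 − √(70.9² − 4×70.9×7.3)]/2 = 8.26 m/s
Supergeostrophic (V > V_g = 7.3 m/s), as expected around a high.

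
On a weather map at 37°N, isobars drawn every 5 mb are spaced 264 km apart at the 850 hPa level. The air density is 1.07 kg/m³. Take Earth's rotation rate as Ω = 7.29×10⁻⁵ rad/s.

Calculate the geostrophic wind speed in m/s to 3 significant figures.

20.2 m/s

Coriolis parameter at 37°N:
f = 2Ω sin φ = 2 × 7.29×10⁻⁵ × sin 37° = 8.77×10⁻⁵ s⁻¹
Pressure gradient: |∂P/∂n| = 500 Pa / 264000 m = 1.89×10⁻³ Pa/m
Geostrophic balance (pressure-gradient force = Coriolis force):
V_g = (1/(fρ)) |∂P/∂n| = 1.89×10⁻³ / (8.77×10⁻⁵ × 1.07) = 20.2 m/s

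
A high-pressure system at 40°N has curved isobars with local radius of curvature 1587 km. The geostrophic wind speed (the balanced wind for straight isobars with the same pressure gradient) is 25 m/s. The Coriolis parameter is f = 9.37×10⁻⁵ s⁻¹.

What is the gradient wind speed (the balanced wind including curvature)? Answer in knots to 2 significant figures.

Around a high, pressure-gradient force acts outward with centrifugal, so Coriolis balances both:
fV = (1/ρ)|∂P/∂n| + V²/R  →  V² − fR·V + fR·V_g = 0
With fR = 9.37×10⁻⁵ × 1587×10³ m = 149 m/s:
V = [fR − √((fR)² − 4 fR V_g)]/2 = [149 − √(149² − 4×149×25)]/2 = 31.8 m/s
Supergeostrophic (V > V_g = 25 m/s), as expected around a high.
Converting: 31.8 m/s × 1.944 = 62 knots

62 knots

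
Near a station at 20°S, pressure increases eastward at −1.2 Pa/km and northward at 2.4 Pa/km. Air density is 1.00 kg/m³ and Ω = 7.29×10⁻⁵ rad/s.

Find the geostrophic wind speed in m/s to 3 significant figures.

53.8 m/s

Coriolis parameter at 20°S:
f = 2Ω sin φ = 2 × 7.29×10⁻⁵ × sin 20° = 4.99×10⁻⁵ s⁻¹
In the Southern Hemisphere f is negative: f = −4.99×10⁻⁵ s⁻¹.
Component geostrophic relations (x east, y north):
u_g = −(1/(fρ)) ∂P/∂y,  v_g = (1/(fρ)) ∂P/∂x
u_g = −(2.4×10⁻³)/(−4.99×10⁻⁵ × 1.00) = 48.1 m/s;  v_g = (−1.2×10⁻³)/(−4.99×10⁻⁵ × 1.00) = 24.1 m/s
|V_g| = √(u_g² + v_g²) = 53.8 m/s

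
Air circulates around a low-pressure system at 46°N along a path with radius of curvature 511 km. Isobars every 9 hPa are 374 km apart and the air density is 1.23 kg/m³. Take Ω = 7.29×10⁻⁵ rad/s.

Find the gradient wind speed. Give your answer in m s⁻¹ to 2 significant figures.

15 m s⁻¹

Coriolis parameter at 46°N:
f = 2Ω sin φ = 2 × 7.29×10⁻⁵ × sin 46° = 1.05×10⁻⁴ s⁻¹
Pressure gradient: |∂P/∂n| = 900 Pa / 374000 m = 2.41×10⁻³ Pa/m
Geostrophic speed: V_g = |∂P/∂n|/(fρ) = 2.41×10⁻³/(1.05×10⁻⁴ × 1.23) = 18.7 m/s
Around a low, centrifugal force acts outward with Coriolis, so pressure-gradient force balances both:
(1/ρ)|∂P/∂n| = fV + V²/R  →  V² + fR·V − fR·V_g = 0
With fR = 1.05×10⁻⁴ × 511×10³ m = 53.6 m/s:
V = [−fR + √((fR)² + 4 fR V_g)]/2 = [−53.6 + √(53.6² + 4×53.6×18.7)]/2 = 14.6 m/s
Subgeostrophic (V < V_g = 18.7 m/s), as expected around a low.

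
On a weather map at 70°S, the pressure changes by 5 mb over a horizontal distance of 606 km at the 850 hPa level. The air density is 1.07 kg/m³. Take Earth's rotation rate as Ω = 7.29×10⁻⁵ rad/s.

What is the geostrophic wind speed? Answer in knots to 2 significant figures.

Coriolis parameter at 70°S:
f = 2Ω sin φ = 2 × 7.29×10⁻⁵ × sin 70° = 1.37×10⁻⁴ s⁻¹
Pressure gradient: |∂P/∂n| = 500 Pa / 606000 m = 8.25×10⁻⁴ Pa/m
Geostrophic balance (pressure-gradient force = Coriolis force):
V_g = (1/(fρ)) |∂P/∂n| = 8.25×10⁻⁴ / (1.37×10⁻⁴ × 1.07) = 5.63 m/s
Converting: 5.63 m/s × 1.944 = 11 knots

11 knots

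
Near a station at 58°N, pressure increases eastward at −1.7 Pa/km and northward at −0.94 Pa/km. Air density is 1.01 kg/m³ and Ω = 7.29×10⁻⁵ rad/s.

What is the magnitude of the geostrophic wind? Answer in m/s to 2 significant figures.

16 m/s

Coriolis parameter at 58°N:
f = 2Ω sin φ = 2 × 7.29×10⁻⁵ × sin 58° = 1.24×10⁻⁴ s⁻¹
Component geostrophic relations (x east, y north):
u_g = −(1/(fρ)) ∂P/∂y,  v_g = (1/(fρ)) ∂P/∂x
u_g = −(−0.94×10⁻³)/(1.24×10⁻⁴ × 1.01) = 7.53 m/s;  v_g = (−1.7×10⁻³)/(1.24×10⁻⁴ × 1.01) = −13.6 m/s
|V_g| = √(u_g² + v_g²) = 15.6 m/s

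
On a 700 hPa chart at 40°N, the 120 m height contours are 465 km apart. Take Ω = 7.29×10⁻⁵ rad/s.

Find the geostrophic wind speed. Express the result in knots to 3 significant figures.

52.5 knots

Coriolis parameter at 40°N:
f = 2Ω sin φ = 2 × 7.29×10⁻⁵ × sin 40° = 9.37×10⁻⁵ s⁻¹
Height gradient: |∂Z/∂n| = 120 m / 465000 m = 2.58×10⁻⁴
On a pressure surface, geostrophic balance gives V_g = (g/f)|∂Z/∂n|:
V_g = 9.81 × 2.58×10⁻⁴ / 9.37×10⁻⁵ = 27.0 m/s
Converting: 27.0 m/s × 1.944 = 52.5 knots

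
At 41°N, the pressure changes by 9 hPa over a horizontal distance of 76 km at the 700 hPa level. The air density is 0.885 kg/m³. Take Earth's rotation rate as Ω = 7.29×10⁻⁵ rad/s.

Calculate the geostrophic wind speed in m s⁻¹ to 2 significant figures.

140 m s⁻¹

Coriolis parameter at 41°N:
f = 2Ω sin φ = 2 × 7.29×10⁻⁵ × sin 41° = 9.57×10⁻⁵ s⁻¹
Pressure gradient: |∂P/∂n| = 900 Pa / 76000 m = 1.18×10⁻² Pa/m
Geostrophic balance (pressure-gradient force = Coriolis force):
V_g = (1/(fρ)) |∂P/∂n| = 1.18×10⁻² / (9.57×10⁻⁵ × 0.885) = 140 m/s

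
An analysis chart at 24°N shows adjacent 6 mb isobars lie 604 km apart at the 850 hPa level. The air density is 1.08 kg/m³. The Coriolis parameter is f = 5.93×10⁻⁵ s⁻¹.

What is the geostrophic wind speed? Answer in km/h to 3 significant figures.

55.8 km/h

Pressure gradient: |∂P/∂n| = 600 Pa / 604000 m = 9.93×10⁻⁴ Pa/m
Geostrophic balance (pressure-gradient force = Coriolis force):
V_g = (1/(fρ)) |∂P/∂n| = 9.93×10⁻⁴ / (5.93×10⁻⁵ × 1.08) = 15.5 m/s
Converting: 15.5 m/s × 3.6 = 55.8 km/h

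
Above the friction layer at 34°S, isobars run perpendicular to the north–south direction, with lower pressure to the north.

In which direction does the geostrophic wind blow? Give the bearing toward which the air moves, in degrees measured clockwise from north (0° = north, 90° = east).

270°

The pressure-gradient force points toward the north (bearing 000°).
Geostrophic balance: in the Southern Hemisphere the Coriolis force deflects motion to the left, so the geostrophic wind blows 90° to the left of the pressure-gradient force (low pressure on the right).
Rotating 000° by 90° counterclockwise gives 270° — the wind blows toward the west.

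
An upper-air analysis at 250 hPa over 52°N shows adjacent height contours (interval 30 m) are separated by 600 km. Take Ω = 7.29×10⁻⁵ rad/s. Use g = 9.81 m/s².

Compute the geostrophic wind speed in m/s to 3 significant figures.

Coriolis parameter at 52°N:
f = 2Ω sin φ = 2 × 7.29×10⁻⁵ × sin 52° = 1.15×10⁻⁴ s⁻¹
Height gradient: |∂Z/∂n| = 30 m / 600000 m = 5.00×10⁻⁵
On a pressure surface, geostrophic balance gives V_g = (g/f)|∂Z/∂n|:
V_g = 9.81 × 5.00×10⁻⁵ / 1.15×10⁻⁴ = 4.27 m/s

4.27 m/s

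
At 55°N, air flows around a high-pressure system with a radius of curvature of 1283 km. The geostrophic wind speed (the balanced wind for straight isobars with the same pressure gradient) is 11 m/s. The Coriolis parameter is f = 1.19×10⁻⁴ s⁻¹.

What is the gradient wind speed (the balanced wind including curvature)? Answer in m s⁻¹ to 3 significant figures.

11.9 m s⁻¹

Around a high, pressure-gradient force acts outward with centrifugal, so Coriolis balances both:
fV = (1/ρ)|∂P/∂n| + V²/R  →  V² − fR·V + fR·V_g = 0
With fR = 1.19×10⁻⁴ × 1283×10³ m = 153 m/s:
V = [fR − √((fR)² − 4 fR V_g)]/2 = [153 − √(153² − 4×153×11)]/2 = 11.9 m/s
Supergeostrophic (V > V_g = 11 m/s), as expected around a high.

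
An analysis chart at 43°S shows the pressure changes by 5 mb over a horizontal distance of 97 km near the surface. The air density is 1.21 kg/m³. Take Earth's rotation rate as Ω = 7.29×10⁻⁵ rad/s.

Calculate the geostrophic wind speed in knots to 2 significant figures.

Coriolis parameter at 43°S:
f = 2Ω sin φ = 2 × 7.29×10⁻⁵ × sin 43° = 9.94×10⁻⁵ s⁻¹
Pressure gradient: |∂P/∂n| = 500 Pa / 97000 m = 5.15×10⁻³ Pa/m
Geostrophic balance (pressure-gradient force = Coriolis force):
V_g = (1/(fρ)) |∂P/∂n| = 5.15×10⁻³ / (9.94×10⁻⁵ × 1.21) = 42.8 m/s
Converting: 42.8 m/s × 1.944 = 83 knots

83 knots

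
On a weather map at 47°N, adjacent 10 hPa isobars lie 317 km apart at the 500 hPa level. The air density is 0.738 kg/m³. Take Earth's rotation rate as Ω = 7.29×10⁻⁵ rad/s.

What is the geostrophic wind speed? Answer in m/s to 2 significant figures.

40 m/s

Coriolis parameter at 47°N:
f = 2Ω sin φ = 2 × 7.29×10⁻⁵ × sin 47° = 1.07×10⁻⁴ s⁻¹
Pressure gradient: |∂P/∂n| = 1000 Pa / 317000 m = 3.15×10⁻³ Pa/m
Geostrophic balance (pressure-gradient force = Coriolis force):
V_g = (1/(fρ)) |∂P/∂n| = 3.15×10⁻³ / (1.07×10⁻⁴ × 0.738) = 40.1 m/s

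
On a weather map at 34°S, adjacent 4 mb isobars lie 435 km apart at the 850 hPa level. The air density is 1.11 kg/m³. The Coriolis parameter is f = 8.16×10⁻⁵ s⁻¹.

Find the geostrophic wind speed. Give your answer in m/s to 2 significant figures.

Pressure gradient: |∂P/∂n| = 400 Pa / 435000 m = 9.20×10⁻⁴ Pa/m
Geostrophic balance (pressure-gradient force = Coriolis force):
V_g = (1/(fρ)) |∂P/∂n| = 9.20×10⁻⁴ / (8.16×10⁻⁵ × 1.11) = 10.2 m/s

10 m/s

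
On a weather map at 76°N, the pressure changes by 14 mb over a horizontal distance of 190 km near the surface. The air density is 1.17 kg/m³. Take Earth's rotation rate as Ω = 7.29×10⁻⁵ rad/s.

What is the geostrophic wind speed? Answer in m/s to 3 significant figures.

44.5 m/s

Coriolis parameter at 76°N:
f = 2Ω sin φ = 2 × 7.29×10⁻⁵ × sin 76° = 1.41×10⁻⁴ s⁻¹
Pressure gradient: |∂P/∂n| = 1400 Pa / 190000 m = 7.37×10⁻³ Pa/m
Geostrophic balance (pressure-gradient force = Coriolis force):
V_g = (1/(fρ)) |∂P/∂n| = 7.37×10⁻³ / (1.41×10⁻⁴ × 1.17) = 44.5 m/s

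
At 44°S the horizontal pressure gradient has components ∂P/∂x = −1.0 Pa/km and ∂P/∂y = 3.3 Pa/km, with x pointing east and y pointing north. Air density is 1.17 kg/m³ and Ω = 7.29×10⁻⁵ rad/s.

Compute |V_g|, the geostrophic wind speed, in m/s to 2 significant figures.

Coriolis parameter at 44°S:
f = 2Ω sin φ = 2 × 7.29×10⁻⁵ × sin 44° = 1.01×10⁻⁴ s⁻¹
In the Southern Hemisphere f is negative: f = −1.01×10⁻⁴ s⁻¹.
Component geostrophic relations (x east, y north):
u_g = −(1/(fρ)) ∂P/∂y,  v_g = (1/(fρ)) ∂P/∂x
u_g = −(3.3×10⁻³)/(−1.01×10⁻⁴ × 1.17) = 27.8 m/s;  v_g = (−1.0×10⁻³)/(−1.01×10⁻⁴ × 1.17) = 8.44 m/s
|V_g| = √(u_g² + v_g²) = 29.1 m/s

29 m/s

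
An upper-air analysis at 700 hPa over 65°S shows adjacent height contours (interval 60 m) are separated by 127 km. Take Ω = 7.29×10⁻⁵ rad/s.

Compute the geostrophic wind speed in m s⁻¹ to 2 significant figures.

Coriolis parameter at 65°S:
f = 2Ω sin φ = 2 × 7.29×10⁻⁵ × sin 65° = 1.32×10⁻⁴ s⁻¹
Height gradient: |∂Z/∂n| = 60 m / 127000 m = 4.72×10⁻⁴
On a pressure surface, geostrophic balance gives V_g = (g/f)|∂Z/∂n|:
V_g = 9.81 × 4.72×10⁻⁴ / 1.32×10⁻⁴ = 35.1 m/s

35 m s⁻¹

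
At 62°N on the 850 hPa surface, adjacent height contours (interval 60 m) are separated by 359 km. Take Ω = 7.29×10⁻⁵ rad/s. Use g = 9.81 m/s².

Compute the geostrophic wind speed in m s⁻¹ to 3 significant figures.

Coriolis parameter at 62°N:
f = 2Ω sin φ = 2 × 7.29×10⁻⁵ × sin 62° = 1.29×10⁻⁴ s⁻¹
Height gradient: |∂Z/∂n| = 60 m / 359000 m = 1.67×10⁻⁴
On a pressure surface, geostrophic balance gives V_g = (g/f)|∂Z/∂n|:
V_g = 9.81 × 1.67×10⁻⁴ / 1.29×10⁻⁴ = 12.7 m/s

12.7 m s⁻¹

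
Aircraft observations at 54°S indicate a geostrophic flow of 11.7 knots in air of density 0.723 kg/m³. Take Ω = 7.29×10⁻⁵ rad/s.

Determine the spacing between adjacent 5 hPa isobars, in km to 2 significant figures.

970 km

Coriolis parameter at 54°S:
f = 2Ω sin φ = 2 × 7.29×10⁻⁵ × sin 54° = 1.18×10⁻⁴ s⁻¹
Wind speed in SI: 11.7 knots = 6.02 m/s
Geostrophic balance rearranged: |∂P/∂n| = f ρ V_g
|∂P/∂n| = 1.18×10⁻⁴ × 0.723 × 6.02 = 5.13×10⁻⁴ Pa/m
Isobar spacing: Δn = ΔP/|∂P/∂n| = 500 Pa / 5.13×10⁻⁴ Pa/m = 974075 m ≈ 970 km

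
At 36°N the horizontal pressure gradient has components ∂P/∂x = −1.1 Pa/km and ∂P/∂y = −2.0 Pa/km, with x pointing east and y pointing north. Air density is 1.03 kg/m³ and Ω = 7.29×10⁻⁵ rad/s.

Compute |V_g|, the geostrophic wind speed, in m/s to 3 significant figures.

25.9 m/s

Coriolis parameter at 36°N:
f = 2Ω sin φ = 2 × 7.29×10⁻⁵ × sin 36° = 8.57×10⁻⁵ s⁻¹
Component geostrophic relations (x east, y north):
u_g = −(1/(fρ)) ∂P/∂y,  v_g = (1/(fρ)) ∂P/∂x
u_g = −(−2.0×10⁻³)/(8.57×10⁻⁵ × 1.03) = 22.7 m/s;  v_g = (−1.1×10⁻³)/(8.57×10⁻⁵ × 1.03) = −12.5 m/s
|V_g| = √(u_g² + v_g²) = 25.9 m/s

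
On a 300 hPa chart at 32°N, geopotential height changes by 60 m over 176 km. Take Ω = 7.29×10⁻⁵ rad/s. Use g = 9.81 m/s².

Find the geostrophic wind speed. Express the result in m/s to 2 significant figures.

43 m/s

Coriolis parameter at 32°N:
f = 2Ω sin φ = 2 × 7.29×10⁻⁵ × sin 32° = 7.73×10⁻⁵ s⁻¹
Height gradient: |∂Z/∂n| = 60 m / 176000 m = 3.41×10⁻⁴
On a pressure surface, geostrophic balance gives V_g = (g/f)|∂Z/∂n|:
V_g = 9.81 × 3.41×10⁻⁴ / 7.73×10⁻⁵ = 43.3 m/s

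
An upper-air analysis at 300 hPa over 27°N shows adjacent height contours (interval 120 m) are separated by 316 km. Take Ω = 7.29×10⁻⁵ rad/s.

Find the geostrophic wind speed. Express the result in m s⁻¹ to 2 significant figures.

Coriolis parameter at 27°N:
f = 2Ω sin φ = 2 × 7.29×10⁻⁵ × sin 27° = 6.62×10⁻⁵ s⁻¹
Height gradient: |∂Z/∂n| = 120 m / 316000 m = 3.80×10⁻⁴
On a pressure surface, geostrophic balance gives V_g = (g/f)|∂Z/∂n|:
V_g = 9.81 × 3.80×10⁻⁴ / 6.62×10⁻⁵ = 56.3 m/s

56 m s⁻¹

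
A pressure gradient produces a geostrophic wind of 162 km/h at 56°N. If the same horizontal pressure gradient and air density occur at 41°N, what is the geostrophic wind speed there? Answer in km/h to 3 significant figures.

205 km/h

With the same pressure gradient and density, V_g ∝ 1/f ∝ 1/sin φ.
V₂ = V₁ · sin φ₁ / sin φ₂ = 162 × sin 56° / sin 41°
V₂ = 162 × 0.8290/0.6561 = 205 km/h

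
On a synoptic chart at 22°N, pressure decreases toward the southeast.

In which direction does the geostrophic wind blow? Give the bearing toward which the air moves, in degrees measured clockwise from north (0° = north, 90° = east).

The pressure-gradient force points toward the southeast (bearing 135°).
Geostrophic balance: in the Northern Hemisphere the Coriolis force deflects motion to the right, so the geostrophic wind blows 90° to the right of the pressure-gradient force (low pressure on the left).
Rotating 135° by 90° clockwise gives 225° — the wind blows toward the southwest.

225°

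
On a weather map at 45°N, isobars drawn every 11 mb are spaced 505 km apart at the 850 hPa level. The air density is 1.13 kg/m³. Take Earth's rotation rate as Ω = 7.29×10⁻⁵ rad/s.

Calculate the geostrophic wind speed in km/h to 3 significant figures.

Coriolis parameter at 45°N:
f = 2Ω sin φ = 2 × 7.29×10⁻⁵ × sin 45° = 1.03×10⁻⁴ s⁻¹
Pressure gradient: |∂P/∂n| = 1100 Pa / 505000 m = 2.18×10⁻³ Pa/m
Geostrophic balance (pressure-gradient force = Coriolis force):
V_g = (1/(fρ)) |∂P/∂n| = 2.18×10⁻³ / (1.03×10⁻⁴ × 1.13) = 18.7 m/s
Converting: 18.7 m/s × 3.6 = 67.3 km/h

67.3 km/h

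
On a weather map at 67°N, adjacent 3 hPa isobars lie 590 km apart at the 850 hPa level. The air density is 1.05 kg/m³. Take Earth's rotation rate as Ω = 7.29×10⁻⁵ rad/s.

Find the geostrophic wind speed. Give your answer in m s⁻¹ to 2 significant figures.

Coriolis parameter at 67°N:
f = 2Ω sin φ = 2 × 7.29×10⁻⁵ × sin 67° = 1.34×10⁻⁴ s⁻¹
Pressure gradient: |∂P/∂n| = 300 Pa / 590000 m = 5.08×10⁻⁴ Pa/m
Geostrophic balance (pressure-gradient force = Coriolis force):
V_g = (1/(fρ)) |∂P/∂n| = 5.08×10⁻⁴ / (1.34×10⁻⁴ × 1.05) = 3.61 m/s

3.6 m s⁻¹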